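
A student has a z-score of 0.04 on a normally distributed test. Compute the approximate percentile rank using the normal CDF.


CDF(z) = 0.5 * (1 + erf(z/sqrt(2)))
erf(0.0283) = 0.0319
CDF = 0.516
Percentile rank = 0.516 * 100 = 51.6

51.6


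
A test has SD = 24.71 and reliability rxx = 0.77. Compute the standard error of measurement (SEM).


SEM = SD * sqrt(1 - rxx)
SEM = 24.71 * sqrt(1 - 0.77)
SEM = 24.71 * sqrt(0.23) = 24.71 * 0.479583
SEM = 11.8505

11.8505


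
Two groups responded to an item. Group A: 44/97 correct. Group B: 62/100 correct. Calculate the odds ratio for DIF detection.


Odds_A = 44/53 = 0.8302
Odds_B = 62/38 = 1.6316
OR = Odds_A / Odds_B = 0.8302 / 1.6316
Exactly, OR = (44 * 38) / (53 * 62) = 1672 / 3286
OR = 0.5088

0.5088


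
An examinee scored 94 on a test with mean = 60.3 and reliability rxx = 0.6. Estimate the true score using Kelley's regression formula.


T_est = rxx * X + (1 - rxx) * mean
T_est = 0.6 * 94 + 0.4 * 60.3
T_est = 56.4 + 24.12
T_est = 80.52

80.52


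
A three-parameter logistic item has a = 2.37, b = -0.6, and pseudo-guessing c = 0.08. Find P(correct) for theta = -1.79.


logit = 2.37*(-1.79 - -0.6) = -2.8203
P* = 1/(1 + exp(--2.8203)) = 0.0562
P = 0.08 + (1 - 0.08) * 0.0562
P = 0.1317

0.1317


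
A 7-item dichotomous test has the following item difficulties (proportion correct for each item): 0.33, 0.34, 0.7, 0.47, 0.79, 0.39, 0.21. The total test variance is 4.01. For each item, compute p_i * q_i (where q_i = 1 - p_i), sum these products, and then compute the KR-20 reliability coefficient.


For each item, compute p_i * q_i:
  Item 1: 0.33 * 0.67 = 0.2211
  Item 2: 0.34 * 0.66 = 0.2244
  Item 3: 0.7 * 0.3 = 0.21
  Item 4: 0.47 * 0.53 = 0.2491
  Item 5: 0.79 * 0.21 = 0.1659
  Item 6: 0.39 * 0.61 = 0.2379
  Item 7: 0.21 * 0.79 = 0.1659
Sum(p_i * q_i) = 0.2211 + 0.2244 + 0.21 + 0.2491 + 0.1659 + 0.2379 + 0.1659 = 1.4743
KR-20 = (k/(k-1)) * (1 - Sum(p_i*q_i) / Var_total)
= (7/6) * (1 - 1.4743/4.01)
= 1.1667 * 0.6323
KR-20 = 0.7377

0.7377


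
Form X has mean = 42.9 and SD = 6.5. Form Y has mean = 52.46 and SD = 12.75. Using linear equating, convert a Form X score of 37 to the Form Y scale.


slope = SD_Y / SD_X = 12.75 / 6.5 ~ 1.9615
intercept = mean_Y - slope * mean_X = 52.46 - (12.75 / 6.5) * 42.9 ~ -31.69
Y = slope * X + intercept. To avoid rounding drift from the rounded slope/intercept, evaluate the equivalent form Y = mean_Y + SD_Y * (X - mean_X) / SD_X at full precision:
Y = 52.46 + 12.75 * (37 - 42.9) / 6.5
Y = 52.46 - 12.75 * 5.9 / 6.5
Y = 52.46 - 75.225 / 6.5
Y = 52.46 - 11.5731
Y = 40.8869

40.8869


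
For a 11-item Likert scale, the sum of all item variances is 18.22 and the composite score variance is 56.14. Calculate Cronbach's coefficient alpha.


alpha = (k/(k-1)) * (1 - sum(si^2)/s_total^2)
= (11/10) * (1 - 18.22/56.14)
alpha = 0.743

0.743


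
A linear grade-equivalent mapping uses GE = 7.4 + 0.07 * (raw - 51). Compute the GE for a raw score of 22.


raw - median = 22 - 51 = -29
slope * diff = 0.07 * -29 = -2.03
GE = 7.4 + -2.03
GE = 5.37

5.37


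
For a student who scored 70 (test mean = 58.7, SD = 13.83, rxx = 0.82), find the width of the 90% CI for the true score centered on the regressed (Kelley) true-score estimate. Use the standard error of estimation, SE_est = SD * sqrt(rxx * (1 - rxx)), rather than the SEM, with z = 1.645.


True score estimate = 0.82*70 + 0.18*58.7 = 67.966
SE_est = SD * sqrt(rxx * (1 - rxx)) = 13.83 * sqrt(0.82 * 0.18) = 13.83 * sqrt(0.1476) = 5.313312
CI = T_est +/- z * SE_est, so width = 2 * z * SE_est = 2 * 1.645 * 5.313312
Width = 17.4808

17.4808


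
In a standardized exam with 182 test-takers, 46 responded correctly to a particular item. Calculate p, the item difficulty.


Item difficulty p = number correct / total examinees
p = 46 / 182
p = 0.2527

0.2527


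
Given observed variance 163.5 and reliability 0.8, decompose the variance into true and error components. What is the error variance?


var_true = rxx * var_obs = 0.8 * 163.5 = 130.8
var_error = var_obs - var_true
var_error = 163.5 - 130.8
var_error = 32.7

32.7


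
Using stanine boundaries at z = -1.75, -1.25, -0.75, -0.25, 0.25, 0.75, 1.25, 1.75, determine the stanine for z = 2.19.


Stanine boundaries: [-1.75, -1.25, -0.75, -0.25, 0.25, 0.75, 1.25, 1.75]
z = 2.19
Check each boundary:
  z >= -1.75 -> could be stanine 2
  z >= -1.25 -> could be stanine 3
  z >= -0.75 -> could be stanine 4
  z >= -0.25 -> could be stanine 5
  z >= 0.25 -> could be stanine 6
  z >= 0.75 -> could be stanine 7
  z >= 1.25 -> could be stanine 8
  z >= 1.75 -> could be stanine 9
Highest qualifying boundary gives stanine = 9

9


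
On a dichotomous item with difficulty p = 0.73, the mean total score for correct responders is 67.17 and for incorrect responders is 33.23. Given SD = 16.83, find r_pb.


q = 1 - p = 0.27
rpb = ((M1 - M0) / SD) * sqrt(p * q)
rpb = ((67.17 - 33.23) / 16.83) * sqrt(0.73 * 0.27)
rpb = 0.8953

0.8953


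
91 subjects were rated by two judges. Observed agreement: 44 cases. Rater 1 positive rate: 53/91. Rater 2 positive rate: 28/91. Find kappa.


P_o = 44/91 = 0.483516
P_e = (53*28 + 38*63) / 8281 = 0.468301
kappa = (P_o - P_e) / (1 - P_e)
kappa = (0.483516 - 0.468301) / (1 - 0.468301)
kappa = 0.0286

0.0286


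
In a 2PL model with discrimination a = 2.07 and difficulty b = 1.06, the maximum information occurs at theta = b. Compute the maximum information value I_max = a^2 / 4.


For 2PL, max info at theta = b = 1.06
I_max = a^2 / 4 = 2.07^2 / 4
= 4.2849 / 4
I_max = 1.0712

1.0712


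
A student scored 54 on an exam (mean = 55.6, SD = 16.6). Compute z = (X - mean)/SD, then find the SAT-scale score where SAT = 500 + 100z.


z = (X - mean) / SD = (54 - 55.6) / 16.6
z = -1.6 / 16.6
z = -0.0964
SAT-scale = SAT = 500 + 100z
Carry z at full precision (z = -1.6 / 16.6) into the conversion:
SAT-scale = 500 + 100 * (-1.6 / 16.6) = 500 + -160 / 16.6
SAT-scale = 500 + -9.6386
SAT-scale = 490.3614

490.3614


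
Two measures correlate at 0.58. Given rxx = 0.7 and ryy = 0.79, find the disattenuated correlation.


r_corrected = rxy / sqrt(rxx * ryy)
= 0.58 / sqrt(0.7 * 0.79)
= 0.58 / sqrt(0.553)
= 0.58 / 0.74364
r_corrected = 0.7799

0.7799


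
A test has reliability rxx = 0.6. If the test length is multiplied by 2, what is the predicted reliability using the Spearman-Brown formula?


r_new = (n * rxx) / (1 + (n-1) * rxx)
r_new = (2 * 0.6) / (1 + 1 * 0.6)
r_new = 1.2 / 1.6
r_new = 0.75

0.75


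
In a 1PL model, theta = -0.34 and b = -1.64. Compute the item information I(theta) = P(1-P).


P = 1/(1+exp(-(-0.34--1.64))) = 0.7858
I = P*(1-P) = 0.7858 * 0.2142
I = 0.1683

0.1683


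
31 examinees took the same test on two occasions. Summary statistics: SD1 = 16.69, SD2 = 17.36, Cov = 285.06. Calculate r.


r = cov(X,Y) / (SD_X * SD_Y)
r = 285.06 / (16.69 * 17.36)
r = 285.06 / 289.7384
r = 0.9839

0.9839


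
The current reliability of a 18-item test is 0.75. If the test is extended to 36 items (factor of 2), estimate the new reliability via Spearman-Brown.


r_new = (n * rxx) / (1 + (n-1) * rxx)
r_new = (2 * 0.75) / (1 + 1 * 0.75)
r_new = 1.5 / 1.75
r_new = 0.8571

0.8571


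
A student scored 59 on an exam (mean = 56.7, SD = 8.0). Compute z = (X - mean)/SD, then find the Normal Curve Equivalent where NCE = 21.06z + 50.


z = (X - mean) / SD = (59 - 56.7) / 8.0
z = 2.3 / 8.0
z = 0.2875
NCE = NCE = 21.06z + 50
Carry z at full precision (z = 2.3 / 8.0) into the conversion:
NCE = 21.06 * (2.3 / 8.0) + 50 = 48.438 / 8.0 + 50
NCE = 6.0547 + 50
NCE = 56.0547

56.0547


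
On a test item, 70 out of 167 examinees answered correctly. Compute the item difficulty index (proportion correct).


Item difficulty p = number correct / total examinees
p = 70 / 167
p = 0.4192

0.4192


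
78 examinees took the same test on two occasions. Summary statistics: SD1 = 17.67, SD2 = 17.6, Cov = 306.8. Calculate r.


r = cov(X,Y) / (SD_X * SD_Y)
r = 306.8 / (17.67 * 17.6)
r = 306.8 / 310.992
r = 0.9865

0.9865


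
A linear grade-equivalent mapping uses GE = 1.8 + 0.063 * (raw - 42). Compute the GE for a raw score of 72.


raw - median = 72 - 42 = 30
slope * diff = 0.063 * 30 = 1.89
GE = 1.8 + 1.89
GE = 3.69

3.69


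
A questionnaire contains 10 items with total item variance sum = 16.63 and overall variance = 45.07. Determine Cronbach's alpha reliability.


alpha = (k/(k-1)) * (1 - sum(si^2)/s_total^2)
= (10/9) * (1 - 16.63/45.07)
alpha = 0.7011

0.7011


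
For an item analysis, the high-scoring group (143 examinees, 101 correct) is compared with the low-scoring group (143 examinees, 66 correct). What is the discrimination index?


p_upper = 101/143 = 0.7063
p_lower = 66/143 = 0.4615
D = 0.7063 - 0.4615 = 0.2448

0.2448


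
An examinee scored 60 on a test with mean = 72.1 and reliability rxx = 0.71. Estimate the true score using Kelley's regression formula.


T_est = rxx * X + (1 - rxx) * mean
T_est = 0.71 * 60 + 0.29 * 72.1
T_est = 42.6 + 20.909
T_est = 63.509

63.509


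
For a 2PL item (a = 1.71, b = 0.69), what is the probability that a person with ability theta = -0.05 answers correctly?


a*(theta - b) = 1.71 * (-0.05 - 0.69) = -1.2654
exp(--1.2654) = 3.5445
P = 1 / (1 + 3.5445)
P = 0.22

0.22


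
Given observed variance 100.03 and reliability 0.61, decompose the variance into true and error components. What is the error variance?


var_true = rxx * var_obs = 0.61 * 100.03 = 61.0183
var_error = var_obs - var_true
var_error = 100.03 - 61.0183
var_error = 39.0117

39.0117


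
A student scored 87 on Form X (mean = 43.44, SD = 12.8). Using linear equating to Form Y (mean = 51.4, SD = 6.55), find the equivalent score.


slope = SD_Y / SD_X = 6.55 / 12.8 ~ 0.5117
intercept = mean_Y - slope * mean_X = 51.4 - (6.55 / 12.8) * 43.44 ~ 29.1709
Y = slope * X + intercept. To avoid rounding drift from the rounded slope/intercept, evaluate the equivalent form Y = mean_Y + SD_Y * (X - mean_X) / SD_X at full precision:
Y = 51.4 + 6.55 * (87 - 43.44) / 12.8
Y = 51.4 + 6.55 * 43.56 / 12.8
Y = 51.4 + 285.318 / 12.8
Y = 51.4 + 22.2905
Y = 73.6905

73.6905


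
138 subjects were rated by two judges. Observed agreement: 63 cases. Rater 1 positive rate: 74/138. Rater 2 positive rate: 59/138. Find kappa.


P_o = 63/138 = 0.456522
P_e = (74*59 + 64*79) / 19044 = 0.494749
kappa = (P_o - P_e) / (1 - P_e)
kappa = (0.456522 - 0.494749) / (1 - 0.494749)
kappa = -0.0757

-0.0757


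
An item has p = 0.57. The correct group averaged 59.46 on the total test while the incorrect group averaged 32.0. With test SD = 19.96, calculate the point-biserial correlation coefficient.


q = 1 - p = 0.43
rpb = ((M1 - M0) / SD) * sqrt(p * q)
rpb = ((59.46 - 32.0) / 19.96) * sqrt(0.57 * 0.43)
rpb = 0.6811

0.6811


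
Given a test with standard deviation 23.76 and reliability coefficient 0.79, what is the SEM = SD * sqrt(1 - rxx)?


SEM = SD * sqrt(1 - rxx)
SEM = 23.76 * sqrt(1 - 0.79)
SEM = 23.76 * sqrt(0.21) = 23.76 * 0.458258
SEM = 10.8882

10.8882


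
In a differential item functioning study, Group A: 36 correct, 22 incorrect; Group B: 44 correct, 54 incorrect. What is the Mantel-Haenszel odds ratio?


Odds_A = 36/22 = 1.6364
Odds_B = 44/54 = 0.8148
OR = Odds_A / Odds_B = 1.6364 / 0.8148
Exactly, OR = (36 * 54) / (22 * 44) = 1944 / 968
OR = 2.0083

2.0083


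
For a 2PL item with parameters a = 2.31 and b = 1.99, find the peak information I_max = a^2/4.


For 2PL, max info at theta = b = 1.99
I_max = a^2 / 4 = 2.31^2 / 4
= 5.3361 / 4
I_max = 1.334

1.334


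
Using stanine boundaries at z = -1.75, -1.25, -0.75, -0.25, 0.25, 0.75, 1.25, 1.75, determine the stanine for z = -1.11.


Stanine boundaries: [-1.75, -1.25, -0.75, -0.25, 0.25, 0.75, 1.25, 1.75]
z = -1.11
Check each boundary:
  z >= -1.75 -> could be stanine 2
  z >= -1.25 -> could be stanine 3
  z < -0.75
  z < -0.25
  z < 0.25
  z < 0.75
  z < 1.25
  z < 1.75
Highest qualifying boundary gives stanine = 3

3


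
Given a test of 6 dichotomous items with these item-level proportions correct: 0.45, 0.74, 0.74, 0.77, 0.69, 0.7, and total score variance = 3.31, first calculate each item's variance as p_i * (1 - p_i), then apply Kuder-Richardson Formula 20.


For each item, compute p_i * q_i:
  Item 1: 0.45 * 0.55 = 0.2475
  Item 2: 0.74 * 0.26 = 0.1924
  Item 3: 0.74 * 0.26 = 0.1924
  Item 4: 0.77 * 0.23 = 0.1771
  Item 5: 0.69 * 0.31 = 0.2139
  Item 6: 0.7 * 0.3 = 0.21
Sum(p_i * q_i) = 0.2475 + 0.1924 + 0.1924 + 0.1771 + 0.2139 + 0.21 = 1.2333
KR-20 = (k/(k-1)) * (1 - Sum(p_i*q_i) / Var_total)
= (6/5) * (1 - 1.2333/3.31)
= 1.2 * 0.6274
KR-20 = 0.7529

0.7529


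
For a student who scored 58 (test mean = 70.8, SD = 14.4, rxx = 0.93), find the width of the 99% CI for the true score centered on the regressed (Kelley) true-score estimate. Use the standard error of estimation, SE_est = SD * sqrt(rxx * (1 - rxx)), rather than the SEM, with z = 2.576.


True score estimate = 0.93*58 + 0.07*70.8 = 58.896
SE_est = SD * sqrt(rxx * (1 - rxx)) = 14.4 * sqrt(0.93 * 0.07) = 14.4 * sqrt(0.0651) = 3.674117
CI = T_est +/- z * SE_est, so width = 2 * z * SE_est = 2 * 2.576 * 3.674117
Width = 18.9291

18.9291


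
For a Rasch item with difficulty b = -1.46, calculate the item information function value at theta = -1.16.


P = 1/(1+exp(-(-1.16--1.46))) = 0.5744
I = P*(1-P) = 0.5744 * 0.4256
I = 0.2445

0.2445


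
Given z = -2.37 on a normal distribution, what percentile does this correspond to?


CDF(z) = 0.5 * (1 + erf(z/sqrt(2)))
erf(-1.6758) = -0.9822
CDF = 0.0089
Percentile rank = 0.0089 * 100 = 0.89

0.89


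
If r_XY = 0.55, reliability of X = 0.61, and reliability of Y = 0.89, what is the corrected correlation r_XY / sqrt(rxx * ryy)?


r_corrected = rxy / sqrt(rxx * ryy)
= 0.55 / sqrt(0.61 * 0.89)
= 0.55 / sqrt(0.5429)
= 0.55 / 0.736817
r_corrected = 0.7465

0.7465


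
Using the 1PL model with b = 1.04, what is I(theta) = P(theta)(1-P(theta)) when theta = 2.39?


P = 1/(1+exp(-(2.39-1.04))) = 0.7941
I = P*(1-P) = 0.7941 * 0.2059
I = 0.1635

0.1635


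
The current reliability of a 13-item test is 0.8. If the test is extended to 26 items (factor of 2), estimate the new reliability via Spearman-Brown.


r_new = (n * rxx) / (1 + (n-1) * rxx)
r_new = (2 * 0.8) / (1 + 1 * 0.8)
r_new = 1.6 / 1.8
r_new = 0.8889

0.8889


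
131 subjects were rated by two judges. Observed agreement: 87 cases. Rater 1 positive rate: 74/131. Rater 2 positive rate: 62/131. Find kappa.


P_o = 87/131 = 0.664122
P_e = (74*62 + 57*69) / 17161 = 0.496533
kappa = (P_o - P_e) / (1 - P_e)
kappa = (0.664122 - 0.496533) / (1 - 0.496533)
kappa = 0.3329

0.3329


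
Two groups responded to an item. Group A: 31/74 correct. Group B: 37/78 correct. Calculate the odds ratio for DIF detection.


Odds_A = 31/43 = 0.7209
Odds_B = 37/41 = 0.9024
OR = Odds_A / Odds_B = 0.7209 / 0.9024
Exactly, OR = (31 * 41) / (43 * 37) = 1271 / 1591
OR = 0.7989

0.7989


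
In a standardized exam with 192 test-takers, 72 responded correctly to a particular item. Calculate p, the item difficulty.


Item difficulty p = number correct / total examinees
p = 72 / 192
p = 0.375

0.375


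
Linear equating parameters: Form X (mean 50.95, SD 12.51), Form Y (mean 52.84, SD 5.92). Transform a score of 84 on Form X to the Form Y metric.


slope = SD_Y / SD_X = 5.92 / 12.51 ~ 0.4732
intercept = mean_Y - slope * mean_X = 52.84 - (5.92 / 12.51) * 50.95 ~ 28.7294
Y = slope * X + intercept. To avoid rounding drift from the rounded slope/intercept, evaluate the equivalent form Y = mean_Y + SD_Y * (X - mean_X) / SD_X at full precision:
Y = 52.84 + 5.92 * (84 - 50.95) / 12.51
Y = 52.84 + 5.92 * 33.05 / 12.51
Y = 52.84 + 195.656 / 12.51
Y = 52.84 + 15.64
Y = 68.48

68.48


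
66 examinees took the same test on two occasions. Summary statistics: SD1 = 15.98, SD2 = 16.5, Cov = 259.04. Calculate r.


r = cov(X,Y) / (SD_X * SD_Y)
r = 259.04 / (15.98 * 16.5)
r = 259.04 / 263.67
r = 0.9824

0.9824


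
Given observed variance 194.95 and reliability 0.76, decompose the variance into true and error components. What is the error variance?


var_true = rxx * var_obs = 0.76 * 194.95 = 148.162
var_error = var_obs - var_true
var_error = 194.95 - 148.162
var_error = 46.788

46.788


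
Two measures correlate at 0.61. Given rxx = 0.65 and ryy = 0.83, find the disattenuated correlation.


r_corrected = rxy / sqrt(rxx * ryy)
= 0.61 / sqrt(0.65 * 0.83)
= 0.61 / sqrt(0.5395)
= 0.61 / 0.734507
r_corrected = 0.8305

0.8305


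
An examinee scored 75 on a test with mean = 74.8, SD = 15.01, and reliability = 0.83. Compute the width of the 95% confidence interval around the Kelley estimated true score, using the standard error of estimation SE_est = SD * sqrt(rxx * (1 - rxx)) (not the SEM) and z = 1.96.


True score estimate = 0.83*75 + 0.17*74.8 = 74.966
SE_est = SD * sqrt(rxx * (1 - rxx)) = 15.01 * sqrt(0.83 * 0.17) = 15.01 * sqrt(0.1411) = 5.638248
CI = T_est +/- z * SE_est, so width = 2 * z * SE_est = 2 * 1.96 * 5.638248
Width = 22.1019

22.1019


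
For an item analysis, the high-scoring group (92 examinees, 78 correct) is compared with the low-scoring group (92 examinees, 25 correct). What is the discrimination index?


p_upper = 78/92 = 0.8478
p_lower = 25/92 = 0.2717
D = 0.8478 - 0.2717 = 0.5761

0.5761


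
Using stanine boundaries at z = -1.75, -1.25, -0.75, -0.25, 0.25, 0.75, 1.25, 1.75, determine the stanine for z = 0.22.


Stanine boundaries: [-1.75, -1.25, -0.75, -0.25, 0.25, 0.75, 1.25, 1.75]
z = 0.22
Check each boundary:
  z >= -1.75 -> could be stanine 2
  z >= -1.25 -> could be stanine 3
  z >= -0.75 -> could be stanine 4
  z >= -0.25 -> could be stanine 5
  z < 0.25
  z < 0.75
  z < 1.25
  z < 1.75
Highest qualifying boundary gives stanine = 5

5


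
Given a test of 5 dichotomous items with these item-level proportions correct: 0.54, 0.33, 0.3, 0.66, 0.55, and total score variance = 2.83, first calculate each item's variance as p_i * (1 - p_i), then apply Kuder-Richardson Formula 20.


For each item, compute p_i * q_i:
  Item 1: 0.54 * 0.46 = 0.2484
  Item 2: 0.33 * 0.67 = 0.2211
  Item 3: 0.3 * 0.7 = 0.21
  Item 4: 0.66 * 0.34 = 0.2244
  Item 5: 0.55 * 0.45 = 0.2475
Sum(p_i * q_i) = 0.2484 + 0.2211 + 0.21 + 0.2244 + 0.2475 = 1.1514
KR-20 = (k/(k-1)) * (1 - Sum(p_i*q_i) / Var_total)
= (5/4) * (1 - 1.1514/2.83)
= 1.25 * 0.5931
KR-20 = 0.7414

0.7414


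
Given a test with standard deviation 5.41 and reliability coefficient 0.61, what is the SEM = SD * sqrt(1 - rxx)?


SEM = SD * sqrt(1 - rxx)
SEM = 5.41 * sqrt(1 - 0.61)
SEM = 5.41 * sqrt(0.39) = 5.41 * 0.6245
SEM = 3.3785

3.3785


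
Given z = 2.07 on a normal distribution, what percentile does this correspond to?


CDF(z) = 0.5 * (1 + erf(z/sqrt(2)))
erf(1.4637) = 0.9615
CDF = 0.9808
Percentile rank = 0.9808 * 100 = 98.08

98.08


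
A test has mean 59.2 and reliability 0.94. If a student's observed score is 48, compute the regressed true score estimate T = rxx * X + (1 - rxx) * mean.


T_est = rxx * X + (1 - rxx) * mean
T_est = 0.94 * 48 + 0.06 * 59.2
T_est = 45.12 + 3.552
T_est = 48.672

48.672


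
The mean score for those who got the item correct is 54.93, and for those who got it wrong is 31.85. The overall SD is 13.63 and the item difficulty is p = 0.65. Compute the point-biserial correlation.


q = 1 - p = 0.35
rpb = ((M1 - M0) / SD) * sqrt(p * q)
rpb = ((54.93 - 31.85) / 13.63) * sqrt(0.65 * 0.35)
rpb = 0.8077

0.8077


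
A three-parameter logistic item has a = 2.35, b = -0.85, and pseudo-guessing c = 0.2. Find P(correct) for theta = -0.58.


logit = 2.35*(-0.58 - -0.85) = 0.6345
P* = 1/(1 + exp(-0.6345)) = 0.6535
P = 0.2 + (1 - 0.2) * 0.6535
P = 0.7228

0.7228


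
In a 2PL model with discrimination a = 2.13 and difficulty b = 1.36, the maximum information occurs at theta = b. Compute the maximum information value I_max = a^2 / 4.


For 2PL, max info at theta = b = 1.36
I_max = a^2 / 4 = 2.13^2 / 4
= 4.5369 / 4
I_max = 1.1342

1.1342


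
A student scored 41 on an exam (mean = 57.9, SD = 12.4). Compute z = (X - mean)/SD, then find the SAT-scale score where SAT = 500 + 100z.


z = (X - mean) / SD = (41 - 57.9) / 12.4
z = -16.9 / 12.4
z = -1.3629
SAT-scale = SAT = 500 + 100z
Carry z at full precision (z = -16.9 / 12.4) into the conversion:
SAT-scale = 500 + 100 * (-16.9 / 12.4) = 500 + -1690 / 12.4
SAT-scale = 500 + -136.2903
SAT-scale = 363.7097

363.7097


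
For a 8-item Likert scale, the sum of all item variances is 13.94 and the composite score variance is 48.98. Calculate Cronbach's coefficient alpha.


alpha = (k/(k-1)) * (1 - sum(si^2)/s_total^2)
= (8/7) * (1 - 13.94/48.98)
alpha = 0.8176

0.8176


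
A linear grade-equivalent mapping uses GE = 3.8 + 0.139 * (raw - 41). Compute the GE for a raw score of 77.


raw - median = 77 - 41 = 36
slope * diff = 0.139 * 36 = 5.004
GE = 3.8 + 5.004
GE = 8.804

8.804


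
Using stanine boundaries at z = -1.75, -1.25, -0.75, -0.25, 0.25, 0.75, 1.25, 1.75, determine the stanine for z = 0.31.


Stanine boundaries: [-1.75, -1.25, -0.75, -0.25, 0.25, 0.75, 1.25, 1.75]
z = 0.31
Check each boundary:
  z >= -1.75 -> could be stanine 2
  z >= -1.25 -> could be stanine 3
  z >= -0.75 -> could be stanine 4
  z >= -0.25 -> could be stanine 5
  z >= 0.25 -> could be stanine 6
  z < 0.75
  z < 1.25
  z < 1.75
Highest qualifying boundary gives stanine = 6

6


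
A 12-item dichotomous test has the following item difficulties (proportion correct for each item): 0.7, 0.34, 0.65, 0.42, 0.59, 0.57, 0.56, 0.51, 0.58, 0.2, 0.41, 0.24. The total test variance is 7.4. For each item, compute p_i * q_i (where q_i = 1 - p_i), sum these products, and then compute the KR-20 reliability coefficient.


For each item, compute p_i * q_i:
  Item 1: 0.7 * 0.3 = 0.21
  Item 2: 0.34 * 0.66 = 0.2244
  Item 3: 0.65 * 0.35 = 0.2275
  Item 4: 0.42 * 0.58 = 0.2436
  Item 5: 0.59 * 0.41 = 0.2419
  Item 6: 0.57 * 0.43 = 0.2451
  Item 7: 0.56 * 0.44 = 0.2464
  Item 8: 0.51 * 0.49 = 0.2499
  Item 9: 0.58 * 0.42 = 0.2436
  Item 10: 0.2 * 0.8 = 0.16
  Item 11: 0.41 * 0.59 = 0.2419
  Item 12: 0.24 * 0.76 = 0.1824
Sum(p_i * q_i) = 0.21 + 0.2244 + 0.2275 + 0.2436 + 0.2419 + 0.2451 + 0.2464 + 0.2499 + 0.2436 + 0.16 + 0.2419 + 0.1824 = 2.7167
KR-20 = (k/(k-1)) * (1 - Sum(p_i*q_i) / Var_total)
= (12/11) * (1 - 2.7167/7.4)
= 1.0909 * 0.6329
KR-20 = 0.6904

0.6904


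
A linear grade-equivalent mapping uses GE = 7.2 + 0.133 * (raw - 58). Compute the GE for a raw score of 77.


raw - median = 77 - 58 = 19
slope * diff = 0.133 * 19 = 2.527
GE = 7.2 + 2.527
GE = 9.727

9.727


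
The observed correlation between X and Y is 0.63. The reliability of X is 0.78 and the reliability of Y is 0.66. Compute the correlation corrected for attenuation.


r_corrected = rxy / sqrt(rxx * ryy)
= 0.63 / sqrt(0.78 * 0.66)
= 0.63 / sqrt(0.5148)
= 0.63 / 0.717496
r_corrected = 0.8781

0.8781


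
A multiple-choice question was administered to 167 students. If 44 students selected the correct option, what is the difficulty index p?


Item difficulty p = number correct / total examinees
p = 44 / 167
p = 0.2635

0.2635


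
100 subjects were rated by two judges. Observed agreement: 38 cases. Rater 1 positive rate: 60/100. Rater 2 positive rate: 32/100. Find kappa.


P_o = 38/100 = 0.38
P_e = (60*32 + 40*68) / 10000 = 0.464
kappa = (P_o - P_e) / (1 - P_e)
kappa = (0.38 - 0.464) / (1 - 0.464)
kappa = -0.1567

-0.1567


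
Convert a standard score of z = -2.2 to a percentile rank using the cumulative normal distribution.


CDF(z) = 0.5 * (1 + erf(z/sqrt(2)))
erf(-1.5556) = -0.9722
CDF = 0.0139
Percentile rank = 0.0139 * 100 = 1.39

1.39


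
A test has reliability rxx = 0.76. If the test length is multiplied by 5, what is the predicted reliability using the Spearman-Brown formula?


r_new = (n * rxx) / (1 + (n-1) * rxx)
r_new = (5 * 0.76) / (1 + 4 * 0.76)
r_new = 3.8 / 4.04
r_new = 0.9406

0.9406


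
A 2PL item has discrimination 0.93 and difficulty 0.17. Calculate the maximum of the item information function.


For 2PL, max info at theta = b = 0.17
I_max = a^2 / 4 = 0.93^2 / 4
= 0.8649 / 4
I_max = 0.2162

0.2162


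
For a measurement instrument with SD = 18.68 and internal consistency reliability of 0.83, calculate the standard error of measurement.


SEM = SD * sqrt(1 - rxx)
SEM = 18.68 * sqrt(1 - 0.83)
SEM = 18.68 * sqrt(0.17) = 18.68 * 0.412311
SEM = 7.702

7.702


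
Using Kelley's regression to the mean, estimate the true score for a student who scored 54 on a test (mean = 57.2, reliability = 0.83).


T_est = rxx * X + (1 - rxx) * mean
T_est = 0.83 * 54 + 0.17 * 57.2
T_est = 44.82 + 9.724
T_est = 54.544

54.544


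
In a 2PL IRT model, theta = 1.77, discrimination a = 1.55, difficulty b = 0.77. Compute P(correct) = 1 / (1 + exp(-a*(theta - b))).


a*(theta - b) = 1.55 * (1.77 - 0.77) = 1.55
exp(-1.55) = 0.2122
P = 1 / (1 + 0.2122)
P = 0.8249

0.8249


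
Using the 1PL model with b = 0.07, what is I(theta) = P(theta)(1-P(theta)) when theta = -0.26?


P = 1/(1+exp(-(-0.26-0.07))) = 0.4182
I = P*(1-P) = 0.4182 * 0.5818
I = 0.2433

0.2433


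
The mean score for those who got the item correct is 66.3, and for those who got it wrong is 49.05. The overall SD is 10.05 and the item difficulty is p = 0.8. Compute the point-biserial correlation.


q = 1 - p = 0.2
rpb = ((M1 - M0) / SD) * sqrt(p * q)
rpb = ((66.3 - 49.05) / 10.05) * sqrt(0.8 * 0.2)
rpb = 0.6866

0.6866


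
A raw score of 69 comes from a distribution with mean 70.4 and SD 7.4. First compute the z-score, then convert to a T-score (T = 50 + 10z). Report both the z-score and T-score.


z = (X - mean) / SD = (69 - 70.4) / 7.4
z = -1.4 / 7.4
z = -0.1892
T-score = T = 50 + 10z
Carry z at full precision (z = -1.4 / 7.4) into the conversion:
T-score = 50 + 10 * (-1.4 / 7.4) = 50 + -14 / 7.4
T-score = 50 + -1.8919
T-score = 48.1081

48.1081


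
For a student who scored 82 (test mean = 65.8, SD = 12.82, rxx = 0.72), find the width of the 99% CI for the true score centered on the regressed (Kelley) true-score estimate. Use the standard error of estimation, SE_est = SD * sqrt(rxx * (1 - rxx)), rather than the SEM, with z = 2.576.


True score estimate = 0.72*82 + 0.28*65.8 = 77.464
SE_est = SD * sqrt(rxx * (1 - rxx)) = 12.82 * sqrt(0.72 * 0.28) = 12.82 * sqrt(0.2016) = 5.756166
CI = T_est +/- z * SE_est, so width = 2 * z * SE_est = 2 * 2.576 * 5.756166
Width = 29.6558

29.6558


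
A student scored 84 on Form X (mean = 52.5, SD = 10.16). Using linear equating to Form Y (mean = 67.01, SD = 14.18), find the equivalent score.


slope = SD_Y / SD_X = 14.18 / 10.16 ~ 1.3957
intercept = mean_Y - slope * mean_X = 67.01 - (14.18 / 10.16) * 52.5 ~ -6.2626
Y = slope * X + intercept. To avoid rounding drift from the rounded slope/intercept, evaluate the equivalent form Y = mean_Y + SD_Y * (X - mean_X) / SD_X at full precision:
Y = 67.01 + 14.18 * (84 - 52.5) / 10.16
Y = 67.01 + 14.18 * 31.5 / 10.16
Y = 67.01 + 446.67 / 10.16
Y = 67.01 + 43.9636
Y = 110.9736

110.9736


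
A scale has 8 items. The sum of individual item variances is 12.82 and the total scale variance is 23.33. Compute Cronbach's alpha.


alpha = (k/(k-1)) * (1 - sum(si^2)/s_total^2)
= (8/7) * (1 - 12.82/23.33)
alpha = 0.5148

0.5148


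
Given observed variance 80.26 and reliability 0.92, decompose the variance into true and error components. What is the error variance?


var_true = rxx * var_obs = 0.92 * 80.26 = 73.8392
var_error = var_obs - var_true
var_error = 80.26 - 73.8392
var_error = 6.4208

6.4208


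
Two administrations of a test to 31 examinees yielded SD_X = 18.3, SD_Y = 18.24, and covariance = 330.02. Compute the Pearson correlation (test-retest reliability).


r = cov(X,Y) / (SD_X * SD_Y)
r = 330.02 / (18.3 * 18.24)
r = 330.02 / 333.792
r = 0.9887

0.9887


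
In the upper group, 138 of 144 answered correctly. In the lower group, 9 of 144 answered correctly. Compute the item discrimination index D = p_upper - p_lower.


p_upper = 138/144 = 0.9583
p_lower = 9/144 = 0.0625
D = 0.9583 - 0.0625 = 0.8958

0.8958


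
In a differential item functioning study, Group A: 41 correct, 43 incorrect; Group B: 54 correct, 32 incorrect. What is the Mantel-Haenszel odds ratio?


Odds_A = 41/43 = 0.9535
Odds_B = 54/32 = 1.6875
OR = Odds_A / Odds_B = 0.9535 / 1.6875
Exactly, OR = (41 * 32) / (43 * 54) = 1312 / 2322
OR = 0.565

0.565


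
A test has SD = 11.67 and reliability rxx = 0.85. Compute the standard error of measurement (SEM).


SEM = SD * sqrt(1 - rxx)
SEM = 11.67 * sqrt(1 - 0.85)
SEM = 11.67 * sqrt(0.15) = 11.67 * 0.387298
SEM = 4.5198

4.5198


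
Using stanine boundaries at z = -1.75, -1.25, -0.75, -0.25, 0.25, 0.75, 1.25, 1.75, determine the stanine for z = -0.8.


Stanine boundaries: [-1.75, -1.25, -0.75, -0.25, 0.25, 0.75, 1.25, 1.75]
z = -0.8
Check each boundary:
  z >= -1.75 -> could be stanine 2
  z >= -1.25 -> could be stanine 3
  z < -0.75
  z < -0.25
  z < 0.25
  z < 0.75
  z < 1.25
  z < 1.75
Highest qualifying boundary gives stanine = 3

3


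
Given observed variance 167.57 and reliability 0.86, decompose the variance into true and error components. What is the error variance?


var_true = rxx * var_obs = 0.86 * 167.57 = 144.1102
var_error = var_obs - var_true
var_error = 167.57 - 144.1102
var_error = 23.4598

23.4598


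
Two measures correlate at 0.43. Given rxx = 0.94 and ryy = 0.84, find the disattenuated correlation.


r_corrected = rxy / sqrt(rxx * ryy)
= 0.43 / sqrt(0.94 * 0.84)
= 0.43 / sqrt(0.7896)
= 0.43 / 0.888594
r_corrected = 0.4839

0.4839


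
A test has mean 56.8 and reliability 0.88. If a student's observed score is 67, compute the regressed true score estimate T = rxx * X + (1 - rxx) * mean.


T_est = rxx * X + (1 - rxx) * mean
T_est = 0.88 * 67 + 0.12 * 56.8
T_est = 58.96 + 6.816
T_est = 65.776

65.776


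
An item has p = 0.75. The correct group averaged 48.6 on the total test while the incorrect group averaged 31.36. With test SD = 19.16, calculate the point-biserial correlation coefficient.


q = 1 - p = 0.25
rpb = ((M1 - M0) / SD) * sqrt(p * q)
rpb = ((48.6 - 31.36) / 19.16) * sqrt(0.75 * 0.25)
rpb = 0.3896

0.3896


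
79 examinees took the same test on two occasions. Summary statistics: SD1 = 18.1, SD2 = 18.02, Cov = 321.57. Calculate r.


r = cov(X,Y) / (SD_X * SD_Y)
r = 321.57 / (18.1 * 18.02)
r = 321.57 / 326.162
r = 0.9859

0.9859


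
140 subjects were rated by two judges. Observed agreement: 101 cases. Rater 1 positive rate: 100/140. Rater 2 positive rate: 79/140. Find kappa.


P_o = 101/140 = 0.721429
P_e = (100*79 + 40*61) / 19600 = 0.527551
kappa = (P_o - P_e) / (1 - P_e)
kappa = (0.721429 - 0.527551) / (1 - 0.527551)
kappa = 0.4104

0.4104


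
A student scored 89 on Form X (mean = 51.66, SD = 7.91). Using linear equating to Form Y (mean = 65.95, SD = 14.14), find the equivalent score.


slope = SD_Y / SD_X = 14.14 / 7.91 ~ 1.7876
intercept = mean_Y - slope * mean_X = 65.95 - (14.14 / 7.91) * 51.66 ~ -26.398
Y = slope * X + intercept. To avoid rounding drift from the rounded slope/intercept, evaluate the equivalent form Y = mean_Y + SD_Y * (X - mean_X) / SD_X at full precision:
Y = 65.95 + 14.14 * (89 - 51.66) / 7.91
Y = 65.95 + 14.14 * 37.34 / 7.91
Y = 65.95 + 527.9876 / 7.91
Y = 65.95 + 66.7494
Y = 132.6994

132.6994


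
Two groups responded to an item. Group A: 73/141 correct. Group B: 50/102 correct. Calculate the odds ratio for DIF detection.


Odds_A = 73/68 = 1.0735
Odds_B = 50/52 = 0.9615
OR = Odds_A / Odds_B = 1.0735 / 0.9615
Exactly, OR = (73 * 52) / (68 * 50) = 3796 / 3400
OR = 1.1165

1.1165


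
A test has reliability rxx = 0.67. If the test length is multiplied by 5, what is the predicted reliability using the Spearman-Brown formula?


r_new = (n * rxx) / (1 + (n-1) * rxx)
r_new = (5 * 0.67) / (1 + 4 * 0.67)
r_new = 3.35 / 3.68
r_new = 0.9103

0.9103


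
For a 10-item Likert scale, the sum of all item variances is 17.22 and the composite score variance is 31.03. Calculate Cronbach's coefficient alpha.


alpha = (k/(k-1)) * (1 - sum(si^2)/s_total^2)
= (10/9) * (1 - 17.22/31.03)
alpha = 0.4945

0.4945


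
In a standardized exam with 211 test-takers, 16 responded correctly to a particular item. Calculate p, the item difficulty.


Item difficulty p = number correct / total examinees
p = 16 / 211
p = 0.0758

0.0758


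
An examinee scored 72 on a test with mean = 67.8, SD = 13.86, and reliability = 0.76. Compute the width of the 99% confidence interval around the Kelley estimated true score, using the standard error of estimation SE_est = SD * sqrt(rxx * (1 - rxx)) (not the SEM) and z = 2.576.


True score estimate = 0.76*72 + 0.24*67.8 = 70.992
SE_est = SD * sqrt(rxx * (1 - rxx)) = 13.86 * sqrt(0.76 * 0.24) = 13.86 * sqrt(0.1824) = 5.919372
CI = T_est +/- z * SE_est, so width = 2 * z * SE_est = 2 * 2.576 * 5.919372
Width = 30.4966

30.4966


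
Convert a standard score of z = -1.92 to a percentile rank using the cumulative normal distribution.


CDF(z) = 0.5 * (1 + erf(z/sqrt(2)))
erf(-1.3576) = -0.9451
CDF = 0.0274
Percentile rank = 0.0274 * 100 = 2.74

2.74


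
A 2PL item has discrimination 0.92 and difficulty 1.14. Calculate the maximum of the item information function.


For 2PL, max info at theta = b = 1.14
I_max = a^2 / 4 = 0.92^2 / 4
= 0.8464 / 4
I_max = 0.2116

0.2116


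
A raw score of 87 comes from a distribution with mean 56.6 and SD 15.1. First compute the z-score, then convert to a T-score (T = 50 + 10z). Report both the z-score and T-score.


z = (X - mean) / SD = (87 - 56.6) / 15.1
z = 30.4 / 15.1
z = 2.0132
T-score = T = 50 + 10z
Carry z at full precision (z = 30.4 / 15.1) into the conversion:
T-score = 50 + 10 * (30.4 / 15.1) = 50 + 304 / 15.1
T-score = 50 + 20.1325
T-score = 70.1325

70.1325


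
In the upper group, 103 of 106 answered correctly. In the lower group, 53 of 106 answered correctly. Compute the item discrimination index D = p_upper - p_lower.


p_upper = 103/106 = 0.9717
p_lower = 53/106 = 0.5
D = 0.9717 - 0.5 = 0.4717

0.4717


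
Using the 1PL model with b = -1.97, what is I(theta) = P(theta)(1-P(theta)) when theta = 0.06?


P = 1/(1+exp(-(0.06--1.97))) = 0.8839
I = P*(1-P) = 0.8839 * 0.1161
I = 0.1026

0.1026


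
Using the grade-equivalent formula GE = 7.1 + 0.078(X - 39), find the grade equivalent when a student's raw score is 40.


raw - median = 40 - 39 = 1
slope * diff = 0.078 * 1 = 0.078
GE = 7.1 + 0.078
GE = 7.178

7.178


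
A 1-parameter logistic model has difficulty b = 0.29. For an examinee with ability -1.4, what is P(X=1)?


theta - b = -1.4 - 0.29 = -1.69
exp(-(theta - b)) = exp(1.69) = 5.4195
P = 1 / (1 + 5.4195)
P = 0.1558

0.1558


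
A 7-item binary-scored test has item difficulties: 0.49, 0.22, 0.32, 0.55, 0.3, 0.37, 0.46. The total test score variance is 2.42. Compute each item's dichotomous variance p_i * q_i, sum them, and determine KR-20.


For each item, compute p_i * q_i:
  Item 1: 0.49 * 0.51 = 0.2499
  Item 2: 0.22 * 0.78 = 0.1716
  Item 3: 0.32 * 0.68 = 0.2176
  Item 4: 0.55 * 0.45 = 0.2475
  Item 5: 0.3 * 0.7 = 0.21
  Item 6: 0.37 * 0.63 = 0.2331
  Item 7: 0.46 * 0.54 = 0.2484
Sum(p_i * q_i) = 0.2499 + 0.1716 + 0.2176 + 0.2475 + 0.21 + 0.2331 + 0.2484 = 1.5781
KR-20 = (k/(k-1)) * (1 - Sum(p_i*q_i) / Var_total)
= (7/6) * (1 - 1.5781/2.42)
= 1.1667 * 0.3479
KR-20 = 0.4059

0.4059


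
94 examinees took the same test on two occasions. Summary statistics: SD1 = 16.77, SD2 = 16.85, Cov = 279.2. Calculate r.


r = cov(X,Y) / (SD_X * SD_Y)
r = 279.2 / (16.77 * 16.85)
r = 279.2 / 282.5745
r = 0.9881

0.9881


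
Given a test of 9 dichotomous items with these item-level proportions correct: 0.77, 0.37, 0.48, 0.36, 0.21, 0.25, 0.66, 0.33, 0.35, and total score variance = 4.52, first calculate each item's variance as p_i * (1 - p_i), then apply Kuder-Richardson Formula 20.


For each item, compute p_i * q_i:
  Item 1: 0.77 * 0.23 = 0.1771
  Item 2: 0.37 * 0.63 = 0.2331
  Item 3: 0.48 * 0.52 = 0.2496
  Item 4: 0.36 * 0.64 = 0.2304
  Item 5: 0.21 * 0.79 = 0.1659
  Item 6: 0.25 * 0.75 = 0.1875
  Item 7: 0.66 * 0.34 = 0.2244
  Item 8: 0.33 * 0.67 = 0.2211
  Item 9: 0.35 * 0.65 = 0.2275
Sum(p_i * q_i) = 0.1771 + 0.2331 + 0.2496 + 0.2304 + 0.1659 + 0.1875 + 0.2244 + 0.2211 + 0.2275 = 1.9166
KR-20 = (k/(k-1)) * (1 - Sum(p_i*q_i) / Var_total)
= (9/8) * (1 - 1.9166/4.52)
= 1.125 * 0.576
KR-20 = 0.648

0.648


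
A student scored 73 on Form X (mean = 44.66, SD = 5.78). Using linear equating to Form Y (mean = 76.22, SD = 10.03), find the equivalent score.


slope = SD_Y / SD_X = 10.03 / 5.78 ~ 1.7353
intercept = mean_Y - slope * mean_X = 76.22 - (10.03 / 5.78) * 44.66 ~ -1.2782
Y = slope * X + intercept. To avoid rounding drift from the rounded slope/intercept, evaluate the equivalent form Y = mean_Y + SD_Y * (X - mean_X) / SD_X at full precision:
Y = 76.22 + 10.03 * (73 - 44.66) / 5.78
Y = 76.22 + 10.03 * 28.34 / 5.78
Y = 76.22 + 284.2502 / 5.78
Y = 76.22 + 49.1782
Y = 125.3982

125.3982


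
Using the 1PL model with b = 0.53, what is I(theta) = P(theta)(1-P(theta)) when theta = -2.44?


P = 1/(1+exp(-(-2.44-0.53))) = 0.0488
I = P*(1-P) = 0.0488 * 0.9512
I = 0.0464

0.0464


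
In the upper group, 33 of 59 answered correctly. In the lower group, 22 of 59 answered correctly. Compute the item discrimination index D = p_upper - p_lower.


p_upper = 33/59 = 0.5593
p_lower = 22/59 = 0.3729
D = 0.5593 - 0.3729 = 0.1864

0.1864


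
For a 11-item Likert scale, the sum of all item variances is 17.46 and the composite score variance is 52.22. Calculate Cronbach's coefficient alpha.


alpha = (k/(k-1)) * (1 - sum(si^2)/s_total^2)
= (11/10) * (1 - 17.46/52.22)
alpha = 0.7322

0.7322


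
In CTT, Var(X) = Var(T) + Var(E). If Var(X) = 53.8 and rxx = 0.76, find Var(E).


var_true = rxx * var_obs = 0.76 * 53.8 = 40.888
var_error = var_obs - var_true
var_error = 53.8 - 40.888
var_error = 12.912

12.912


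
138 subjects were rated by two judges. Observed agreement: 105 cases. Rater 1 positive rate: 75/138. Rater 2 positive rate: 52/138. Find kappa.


P_o = 105/138 = 0.76087
P_e = (75*52 + 63*86) / 19044 = 0.489288
kappa = (P_o - P_e) / (1 - P_e)
kappa = (0.76087 - 0.489288) / (1 - 0.489288)
kappa = 0.5318

0.5318


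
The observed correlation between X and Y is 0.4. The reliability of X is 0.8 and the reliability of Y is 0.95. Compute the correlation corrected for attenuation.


r_corrected = rxy / sqrt(rxx * ryy)
= 0.4 / sqrt(0.8 * 0.95)
= 0.4 / sqrt(0.76)
= 0.4 / 0.87178
r_corrected = 0.4588

0.4588


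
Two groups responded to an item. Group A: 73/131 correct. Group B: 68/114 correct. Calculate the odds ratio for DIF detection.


Odds_A = 73/58 = 1.2586
Odds_B = 68/46 = 1.4783
OR = Odds_A / Odds_B = 1.2586 / 1.4783
Exactly, OR = (73 * 46) / (58 * 68) = 3358 / 3944
OR = 0.8514

0.8514


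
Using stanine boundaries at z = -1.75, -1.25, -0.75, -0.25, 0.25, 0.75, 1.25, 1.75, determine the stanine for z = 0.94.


Stanine boundaries: [-1.75, -1.25, -0.75, -0.25, 0.25, 0.75, 1.25, 1.75]
z = 0.94
Check each boundary:
  z >= -1.75 -> could be stanine 2
  z >= -1.25 -> could be stanine 3
  z >= -0.75 -> could be stanine 4
  z >= -0.25 -> could be stanine 5
  z >= 0.25 -> could be stanine 6
  z >= 0.75 -> could be stanine 7
  z < 1.25
  z < 1.75
Highest qualifying boundary gives stanine = 7

7


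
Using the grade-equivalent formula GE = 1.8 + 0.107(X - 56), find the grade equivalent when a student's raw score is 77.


raw - median = 77 - 56 = 21
slope * diff = 0.107 * 21 = 2.247
GE = 1.8 + 2.247
GE = 4.047

4.047


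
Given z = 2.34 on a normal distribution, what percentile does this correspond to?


CDF(z) = 0.5 * (1 + erf(z/sqrt(2)))
erf(1.6546) = 0.9807
CDF = 0.9904
Percentile rank = 0.9904 * 100 = 99.04

99.04
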